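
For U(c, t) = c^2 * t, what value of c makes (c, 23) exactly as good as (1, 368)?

c = 4

U(1, 368) = 368.
Set U(c, 23) = 368 and solve.
With t = 23: c^2 = 368/23 = 16; taking the square root, c = 4.
Check: U(4, 23) = 368.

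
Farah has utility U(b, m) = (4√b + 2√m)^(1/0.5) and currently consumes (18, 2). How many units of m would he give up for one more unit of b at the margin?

MRS = 2/3

For CES with ρ = 0.5, MRS = (4/2)·√(m/b).
At (18, 2): MRS = 2/3.
That is, one extra unit of b is worth 2/3 units of m at the margin.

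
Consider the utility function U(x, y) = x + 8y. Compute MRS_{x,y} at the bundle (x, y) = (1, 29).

MRS = 0.125

MU_x = 1, MU_y = 8, so MRS = 1/8 = 0.125 at every bundle.
At (1, 29): MRS = 0.125.
That is, one extra unit of x is worth 0.125 units of y at the margin.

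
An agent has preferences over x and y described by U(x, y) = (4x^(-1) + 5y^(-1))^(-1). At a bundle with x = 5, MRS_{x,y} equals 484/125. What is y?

For CES with ρ = -1, MRS = (4/5)·(y/x)^2.
Setting (4/5)·(y/5)^2 = 484/125 gives (y/5)^2 = 121/25, so y/5 = 2.2 and y = 11.

y = 11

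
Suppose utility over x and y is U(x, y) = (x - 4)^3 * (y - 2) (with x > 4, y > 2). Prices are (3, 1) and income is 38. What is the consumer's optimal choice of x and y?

x* = 10, y* = 8

MU_x = 3·(x−4)^2·(y−2), MU_y = (x−4)^3.
MRS = (3/1)·(y−2)/(x−4).
Tangency: set MRS = p_x/p_y = 3/1 = 3.
So (3/1)·(y − 2)/(x − 4) = 3, i.e. (y − 2) = (x − 4).
Rewrite the budget in excess-of-subsistence terms: 3·(x − 4) + 1·(y − 2) = 38 − 3·4 − 1·2 = 24.
Substituting, 4·(x − 4) = 24, so x − 4 = 6 and x* = 10.
Then y − 2 = 6, so y* = 8.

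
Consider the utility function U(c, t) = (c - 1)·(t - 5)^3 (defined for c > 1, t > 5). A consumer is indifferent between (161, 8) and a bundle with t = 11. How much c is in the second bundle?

c = 21

U(161, 8) = 4320.
Set U(c, 11) = 4320 and solve.
With t = 11: (11 − 5)^3 = 216, so (c − 1) = 4320/216 = 20.
So c = 1 + 20 = 21.
Check: U(21, 11) = 4320.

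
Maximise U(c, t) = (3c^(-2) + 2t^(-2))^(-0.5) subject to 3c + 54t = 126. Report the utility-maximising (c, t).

For CES with ρ = -2, MRS = (3/2)·(t/c)^3.
Tangency: set MRS = p_c/p_t = 3/54 = 1/18.
So (t/c)^3 = 1/27; taking the cube root, t/c = 1/3, i.e. t = (1/3)·c.
Substitute into the budget 3·c + 54·t = 126: 21·c = 126, so c* = 6 and t* = (1/3)·6 = 2.

c* = 6, t* = 2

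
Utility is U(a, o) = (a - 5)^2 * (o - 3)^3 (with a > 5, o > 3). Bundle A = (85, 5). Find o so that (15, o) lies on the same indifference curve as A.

U(85, 5) = 51200.
Set U(15, o) = 51200 and solve.
With a = 15: (15 − 5)^2 = 100, so (o − 3)^3 = 51200/100 = 512.
Taking the cube root (with o > 3): o − 3 = 8, so o = 11.
Check: U(15, 11) = 51200.

o = 11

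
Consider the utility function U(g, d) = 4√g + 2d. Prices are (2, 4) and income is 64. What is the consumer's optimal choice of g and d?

MU_g = 4/(2√g), MU_d = 2.
MRS = 4/(2√g) ÷ 2.
Tangency: set MRS = p_g/p_d = 2/4 = 0.5.
MRS depends only on g: 1/√g = 0.5 ⇒ √g = 1/0.5 = 2 ⇒ g* = 4.
From the budget, 4·d = 64 − 2·4 = 56, so d* = 14.

g* = 4, d* = 14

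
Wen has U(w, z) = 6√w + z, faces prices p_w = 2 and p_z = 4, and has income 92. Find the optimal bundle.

w* = 36, z* = 5

MU_w = 6/(2√w), MU_z = 1.
MRS = 6/(2√w) ÷ 1.
Tangency: set MRS = p_w/p_z = 2/4 = 0.5.
MRS depends only on w: 3/√w = 0.5 ⇒ √w = 3/0.5 = 6 ⇒ w* = 36.
From the budget, 4·z = 92 − 2·36 = 20, so z* = 5.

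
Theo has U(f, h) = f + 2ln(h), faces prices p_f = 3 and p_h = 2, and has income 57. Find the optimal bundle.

MU_f = 1, MU_h = 2/h.
MRS = 1 ÷ (2/h).
Tangency: set MRS = p_f/p_h = 3/2 = 1.5.
MRS depends only on h: 0.5·h = 1.5 ⇒ h* = 1.5/0.5 = 3.
From the budget, 3·f = 57 − 2·3 = 51, so f* = 17.

f* = 17, h* = 3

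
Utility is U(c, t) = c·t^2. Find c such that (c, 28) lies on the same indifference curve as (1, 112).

U(1, 112) = 12544.
Set U(c, 28) = 12544 and solve.
With t = 28: 28^2 = 784, so c = 12544/784 = 16.
Check: U(16, 28) = 12544.

c = 16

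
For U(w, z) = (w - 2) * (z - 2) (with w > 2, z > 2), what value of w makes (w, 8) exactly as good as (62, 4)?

w = 22

U(62, 4) = 120.
Set U(w, 8) = 120 and solve.
With z = 8: (8 − 2) = 6, so (w − 2) = 120/6 = 20.
So w = 2 + 20 = 22.
Check: U(22, 8) = 120.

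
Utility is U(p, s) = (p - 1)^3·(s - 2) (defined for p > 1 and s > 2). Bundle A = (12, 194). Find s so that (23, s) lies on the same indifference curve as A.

s = 26

U(12, 194) = 255552.
Set U(23, s) = 255552 and solve.
With p = 23: (23 − 1)^3 = 10648, so (s − 2) = 255552/10648 = 24.
So s = 2 + 24 = 26.
Check: U(23, 26) = 255552.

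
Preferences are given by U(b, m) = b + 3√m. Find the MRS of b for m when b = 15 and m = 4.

MRS = 4/3

MU_b = 1, MU_m = 3/(2√m).
MRS = 1 ÷ (3/(2√m)).
At (15, 4): MRS = 4/3.
The indifference curve has slope −4/3 at this bundle.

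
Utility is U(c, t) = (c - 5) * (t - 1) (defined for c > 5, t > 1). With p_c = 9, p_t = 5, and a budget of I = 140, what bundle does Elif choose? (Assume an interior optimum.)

MU_c = (t−1), MU_t = (c−5).
MRS = (t−1)/(c−5).
Tangency: set MRS = p_c/p_t = 9/5 = 1.8.
So (t − 1)/(c − 5) = 1.8, i.e. (t − 1) = 1.8·(c − 5).
Rewrite the budget in excess-of-subsistence terms: 9·(c − 5) + 5·(t − 1) = 140 − 9·5 − 5·1 = 90.
Substituting, 18·(c − 5) = 90, so c − 5 = 5 and c* = 10.
Then t − 1 = 1.8·5 = 9, so t* = 10.

c* = 10, t* = 10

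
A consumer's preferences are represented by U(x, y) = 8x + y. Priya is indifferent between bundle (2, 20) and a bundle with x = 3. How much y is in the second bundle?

U(2, 20) = 36.
Set U(3, y) = 36 and solve.
8·3 + y = 36 ⇒ y = 12 ⇒ y = 12.
Check: U(3, 12) = 36.

y = 12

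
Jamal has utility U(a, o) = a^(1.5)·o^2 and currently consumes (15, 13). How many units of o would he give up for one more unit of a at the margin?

MU_a = 1.5·√a·o^2 and MU_o = 2·a^(1.5)·o.
MRS = MU_a/MU_o = (0.75)·o/a.
At (15, 13): MRS = 0.65.
So at (15, 13) the consumer would give up 0.65 units of o for one more unit of a.

MRS = 0.65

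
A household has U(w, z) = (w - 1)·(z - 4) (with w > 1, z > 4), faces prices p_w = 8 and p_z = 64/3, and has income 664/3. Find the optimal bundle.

w* = 9, z* = 7

MU_w = (z−4), MU_z = (w−1).
MRS = (z−4)/(w−1).
Tangency: set MRS = p_w/p_z = 8/(64/3) = 0.375.
So (z − 4)/(w − 1) = 0.375, i.e. (z − 4) = 0.375·(w − 1).
Rewrite the budget in excess-of-subsistence terms: 8·(w − 1) + (64/3)·(z − 4) = 664/3 − 8·1 − (64/3)·4 = 128.
Substituting, 16·(w − 1) = 128, so w − 1 = 8 and w* = 9.
Then z − 4 = 0.375·8 = 3, so z* = 7.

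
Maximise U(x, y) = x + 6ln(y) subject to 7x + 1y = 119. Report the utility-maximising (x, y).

MU_x = 1, MU_y = 6/y.
MRS = 1 ÷ (6/y).
Tangency: set MRS = p_x/p_y = 7/1 = 7.
MRS depends only on y: (1/6)·y = 7 ⇒ y* = 7/(1/6) = 42.
From the budget, 7·x = 119 − 1·42 = 77, so x* = 11.

x* = 11, y* = 42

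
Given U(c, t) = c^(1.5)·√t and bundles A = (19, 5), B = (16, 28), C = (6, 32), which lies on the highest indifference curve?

Evaluate utility at each bundle:
U(A) = 185.189.
U(B) = 338.656.
U(C) = 83.138.
Highest utility is B, so B ≻ A ≻ C.

Bundle B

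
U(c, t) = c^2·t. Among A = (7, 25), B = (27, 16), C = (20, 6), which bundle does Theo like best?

Evaluate utility at each bundle:
U(A) = 1225.
U(B) = 11664.
U(C) = 2400.
Highest utility is B, so B ≻ C ≻ A.

Bundle B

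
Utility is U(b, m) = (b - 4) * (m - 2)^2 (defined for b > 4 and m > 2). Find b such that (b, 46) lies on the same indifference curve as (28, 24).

U(28, 24) = 11616.
Set U(b, 46) = 11616 and solve.
With m = 46: (46 − 2)^2 = 1936, so (b − 4) = 11616/1936 = 6.
So b = 4 + 6 = 10.
Check: U(10, 46) = 11616.

b = 10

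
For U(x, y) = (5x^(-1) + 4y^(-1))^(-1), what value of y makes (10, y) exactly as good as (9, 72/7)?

y = 9

U depends on (x, y) only through S = 5x^(-1) + 4y^(-1), so equal utility means equal S. At (9, 72/7): S = 17/18.
With x = 10: 5·10^(-1) = 0.5, so 4y^(-1) = 17/18 − 0.5 = 4/9, i.e. y^(-1) = 1/9.
Hence y = 1/(1/9) = 9.
Check: U(10, 9) = 1.0588.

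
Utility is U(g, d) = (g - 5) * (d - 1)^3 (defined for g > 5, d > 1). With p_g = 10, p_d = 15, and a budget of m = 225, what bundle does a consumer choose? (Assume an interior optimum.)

MU_g = (d−1)^3, MU_d = 3·(g−5)·(d−1)^2.
MRS = (1/3)·(d−1)/(g−5).
Tangency: set MRS = p_g/p_d = 10/15 = 2/3.
So (1/3)·(d − 1)/(g − 5) = 2/3, i.e. (d − 1) = 2·(g − 5).
Rewrite the budget in excess-of-subsistence terms: 10·(g − 5) + 15·(d − 1) = 225 − 10·5 − 15·1 = 160.
Substituting, 40·(g − 5) = 160, so g − 5 = 4 and g* = 9.
Then d − 1 = 2·4 = 8, so d* = 9.

g* = 9, d* = 9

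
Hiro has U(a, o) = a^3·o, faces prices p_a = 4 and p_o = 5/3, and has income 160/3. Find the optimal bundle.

a* = 10, o* = 8

MU_a = 3·a^2·o and MU_o = a^3.
MRS = MU_a/MU_o = (3/1)·o/a.
Tangency: set MRS = p_a/p_o = 4/(5/3) = 2.4.
So (3/1)·o/a = 2.4, i.e. o = 0.8·a.
Substitute into the budget 4·a + (5/3)·o = 160/3: (16/3)·a = 160/3, so a* = 10.
Then o* = 0.8·10 = 8.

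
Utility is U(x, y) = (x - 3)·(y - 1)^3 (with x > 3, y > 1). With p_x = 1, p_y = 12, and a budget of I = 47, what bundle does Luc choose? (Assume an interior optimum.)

MU_x = (y−1)^3, MU_y = 3·(x−3)·(y−1)^2.
MRS = (1/3)·(y−1)/(x−3).
Tangency: set MRS = p_x/p_y = 1/12.
So (1/3)·(y − 1)/(x − 3) = 1/12, i.e. (y − 1) = 0.25·(x − 3).
Rewrite the budget in excess-of-subsistence terms: 1·(x − 3) + 12·(y − 1) = 47 − 1·3 − 12·1 = 32.
Substituting, 4·(x − 3) = 32, so x − 3 = 8 and x* = 11.
Then y − 1 = 0.25·8 = 2, so y* = 3.

x* = 11, y* = 3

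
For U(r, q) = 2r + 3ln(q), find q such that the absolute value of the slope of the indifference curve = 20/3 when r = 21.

MU_r = 2, MU_q = 3/q.
MRS = 2 ÷ (3/q).
MRS depends only on q: (2/3)·q = 20/3 ⇒ q = (20/3)/(2/3) = 10.

q = 10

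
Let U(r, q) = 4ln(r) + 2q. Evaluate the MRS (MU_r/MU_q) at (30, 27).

MRS = 1/15

MU_r = 4/r, MU_q = 2.
MRS = 4/r ÷ 2.
At (30, 27): MRS = 1/15.
The indifference curve has slope −1/15 at this bundle.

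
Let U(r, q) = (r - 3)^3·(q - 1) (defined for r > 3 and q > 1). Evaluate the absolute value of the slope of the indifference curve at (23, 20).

MU_r = 3·(r−3)^2·(q−1), MU_q = (r−3)^3.
MRS = (3/1)·(q−1)/(r−3).
At (23, 20): MRS = 2.85.
So at (23, 20) the consumer would give up 2.85 units of q for one more unit of r.

MRS = 2.85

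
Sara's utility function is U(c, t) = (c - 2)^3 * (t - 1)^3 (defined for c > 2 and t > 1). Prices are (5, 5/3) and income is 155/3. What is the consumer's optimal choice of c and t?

MU_c = 3·(c−2)^2·(t−1)^3, MU_t = 3·(c−2)^3·(t−1)^2.
MRS = (t−1)/(c−2).
Tangency: set MRS = p_c/p_t = 5/(5/3) = 3.
So (t − 1)/(c − 2) = 3, i.e. (t − 1) = 3·(c − 2).
Rewrite the budget in excess-of-subsistence terms: 5·(c − 2) + (5/3)·(t − 1) = 155/3 − 5·2 − (5/3)·1 = 40.
Substituting, 10·(c − 2) = 40, so c − 2 = 4 and c* = 6.
Then t − 1 = 3·4 = 12, so t* = 13.

c* = 6, t* = 13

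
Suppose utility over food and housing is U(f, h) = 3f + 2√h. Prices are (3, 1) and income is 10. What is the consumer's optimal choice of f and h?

f* = 3, h* = 1

MU_f = 3, MU_h = 2/(2√h).
MRS = 3 ÷ (2/(2√h)).
Tangency: set MRS = p_f/p_h = 3/1 = 3.
MRS depends only on h: 3·√h = 3 ⇒ √h = 3/3 = 1 ⇒ h* = 1.
From the budget, 3·f = 10 − 1·1 = 9, so f* = 3.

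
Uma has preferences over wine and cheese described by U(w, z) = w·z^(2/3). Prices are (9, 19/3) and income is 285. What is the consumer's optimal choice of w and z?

MU_w = z^(2/3) and MU_z = 2/3·w·z^(-1/3).
MRS = MU_w/MU_z = (1.5)·z/w.
Tangency: set MRS = p_w/p_z = 9/(19/3) = 27/19.
So (1.5)·z/w = 27/19, i.e. z = (18/19)·w.
Substitute into the budget 9·w + (19/3)·z = 285: 15·w = 285, so w* = 19.
Then z* = (18/19)·19 = 18.

w* = 19, z* = 18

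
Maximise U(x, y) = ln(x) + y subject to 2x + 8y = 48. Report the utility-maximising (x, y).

MU_x = 1/x, MU_y = 1.
MRS = 1/x ÷ 1.
Tangency: set MRS = p_x/p_y = 2/8 = 0.25.
MRS depends only on x: 1/x = 0.25 ⇒ x* = 1/0.25 = 4.
From the budget, 8·y = 48 − 2·4 = 40, so y* = 5.

x* = 4, y* = 5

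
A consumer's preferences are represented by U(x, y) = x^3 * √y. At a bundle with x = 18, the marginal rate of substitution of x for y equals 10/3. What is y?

MU_x = 3·x^2·√y and MU_y = 0.5·x^3·y^(-0.5).
MRS = MU_x/MU_y = (6)·y/x.
Substitute x = 18: MRS = y/3. Setting y/3 = 10/3 gives y = (10/3)·3 = 10.

y = 10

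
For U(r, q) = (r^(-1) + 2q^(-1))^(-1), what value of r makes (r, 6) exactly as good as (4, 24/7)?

U depends on (r, q) only through S = r^(-1) + 2q^(-1), so equal utility means equal S. At (4, 24/7): S = 5/6.
With q = 6: 2·6^(-1) = 1/3, so r^(-1) = 5/6 − 1/3 = 0.5.
Hence r = 1/0.5 = 2.
Check: U(2, 6) = 1.2.

r = 2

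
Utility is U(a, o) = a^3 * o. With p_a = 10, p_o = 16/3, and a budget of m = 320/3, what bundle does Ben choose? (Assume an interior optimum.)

a* = 8, o* = 5

MU_a = 3·a^2·o and MU_o = a^3.
MRS = MU_a/MU_o = (3/1)·o/a.
Tangency: set MRS = p_a/p_o = 10/(16/3) = 1.875.
So (3/1)·o/a = 1.875, i.e. o = 0.625·a.
Substitute into the budget 10·a + (16/3)·o = 320/3: (40/3)·a = 320/3, so a* = 8.
Then o* = 0.625·8 = 5.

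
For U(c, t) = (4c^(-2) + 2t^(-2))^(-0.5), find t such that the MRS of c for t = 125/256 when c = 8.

For CES with ρ = -2, MRS = (4/2)·(t/c)^3.
Setting (4/2)·(t/8)^3 = 125/256 gives (t/8)^3 = 125/512, so t/8 = 0.625 and t = 5.

t = 5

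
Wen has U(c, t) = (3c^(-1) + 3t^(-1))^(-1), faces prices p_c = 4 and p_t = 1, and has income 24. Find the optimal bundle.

For CES with ρ = -1, MRS = (t/c)^2.
Tangency: set MRS = p_c/p_t = 4/1 = 4.
So (t/c)^2 = 4; taking the square root, t/c = 2, i.e. t = 2·c.
Substitute into the budget 4·c + 1·t = 24: 6·c = 24, so c* = 4 and t* = 2·4 = 8.

c* = 4, t* = 8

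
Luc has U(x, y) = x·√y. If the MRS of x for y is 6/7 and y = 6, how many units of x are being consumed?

MU_x = √y and MU_y = 0.5·x·y^(-0.5).
MRS = MU_x/MU_y = (2)·y/x.
Substitute y = 6: MRS = 12/x. Setting 12/x = 6/7 gives x = 12/(6/7) = 14.

x = 14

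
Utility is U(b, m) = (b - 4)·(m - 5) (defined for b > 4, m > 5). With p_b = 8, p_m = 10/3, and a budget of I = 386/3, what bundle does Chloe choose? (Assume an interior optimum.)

MU_b = (m−5), MU_m = (b−4).
MRS = (m−5)/(b−4).
Tangency: set MRS = p_b/p_m = 8/(10/3) = 2.4.
So (m − 5)/(b − 4) = 2.4, i.e. (m − 5) = 2.4·(b − 4).
Rewrite the budget in excess-of-subsistence terms: 8·(b − 4) + (10/3)·(m − 5) = 386/3 − 8·4 − (10/3)·5 = 80.
Substituting, 16·(b − 4) = 80, so b − 4 = 5 and b* = 9.
Then m − 5 = 2.4·5 = 12, so m* = 17.

b* = 9, m* = 17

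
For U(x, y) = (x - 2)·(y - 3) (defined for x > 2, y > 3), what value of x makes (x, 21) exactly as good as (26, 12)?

x = 14

U(26, 12) = 216.
Set U(x, 21) = 216 and solve.
With y = 21: (21 − 3) = 18, so (x − 2) = 216/18 = 12.
So x = 2 + 12 = 14.
Check: U(14, 21) = 216.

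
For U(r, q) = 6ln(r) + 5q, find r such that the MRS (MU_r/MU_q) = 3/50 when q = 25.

r = 20

MU_r = 6/r, MU_q = 5.
MRS = 6/r ÷ 5.
MRS depends only on r: 1.2/r = 3/50 ⇒ r = 1.2/(3/50) = 20.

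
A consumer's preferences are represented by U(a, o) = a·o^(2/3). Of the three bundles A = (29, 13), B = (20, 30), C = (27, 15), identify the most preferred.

Bundle B

Evaluate utility at each bundle:
U(A) = 160.334.
U(B) = 193.098.
U(C) = 164.219.
Highest utility is B, so B ≻ C ≻ A.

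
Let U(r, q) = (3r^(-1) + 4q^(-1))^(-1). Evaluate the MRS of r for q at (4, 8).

MRS = 3

For CES with ρ = -1, MRS = (3/4)·(q/r)^2.
At (4, 8): MRS = 3.
That is, one extra unit of r is worth 3 units of q at the margin.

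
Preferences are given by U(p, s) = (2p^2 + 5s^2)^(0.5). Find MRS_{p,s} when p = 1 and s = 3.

For CES with ρ = 2, MRS = (2/5)·(s/p)^(-1).
At (1, 3): MRS = 2/15.
So at (1, 3) the consumer would give up 2/15 units of s for one more unit of p.

MRS = 2/15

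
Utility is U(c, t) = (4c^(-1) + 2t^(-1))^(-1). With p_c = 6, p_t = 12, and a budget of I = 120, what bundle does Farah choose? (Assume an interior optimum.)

For CES with ρ = -1, MRS = (4/2)·(t/c)^2.
Tangency: set MRS = p_c/p_t = 6/12 = 0.5.
So (t/c)^2 = 0.25; taking the square root, t/c = 0.5, i.e. t = 0.5·c.
Substitute into the budget 6·c + 12·t = 120: 12·c = 120, so c* = 10 and t* = 0.5·10 = 5.

c* = 10, t* = 5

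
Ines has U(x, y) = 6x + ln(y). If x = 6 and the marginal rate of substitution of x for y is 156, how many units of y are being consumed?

MU_x = 6, MU_y = 1/y.
MRS = 6 ÷ (1/y).
MRS depends only on y: 6·y = 156 ⇒ y = 156/6 = 26.

y = 26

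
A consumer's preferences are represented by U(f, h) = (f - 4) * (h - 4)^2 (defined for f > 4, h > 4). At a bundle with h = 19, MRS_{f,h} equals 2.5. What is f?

f = 7

MU_f = (h−4)^2, MU_h = 2·(f−4)·(h−4).
MRS = (1/2)·(h−4)/(f−4).
Substitute h = 19: MRS = 7.5/(f − 4). Setting this equal to 2.5 gives f − 4 = 7.5/2.5 = 3, so f = 7.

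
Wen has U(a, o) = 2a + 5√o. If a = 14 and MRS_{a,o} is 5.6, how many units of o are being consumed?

o = 49

MU_a = 2, MU_o = 5/(2√o).
MRS = 2 ÷ (5/(2√o)).
MRS depends only on o: 0.8·√o = 5.6 ⇒ √o = 5.6/0.8 = 7 ⇒ o = 49.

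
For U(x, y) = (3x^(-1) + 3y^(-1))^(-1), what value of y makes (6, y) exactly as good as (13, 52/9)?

U depends on (x, y) only through S = 3x^(-1) + 3y^(-1), so equal utility means equal S. At (13, 52/9): S = 0.75.
With x = 6: 3·6^(-1) = 0.5, so 3y^(-1) = 0.75 − 0.5 = 0.25, i.e. y^(-1) = 1/12.
Hence y = 1/(1/12) = 12.
Check: U(6, 12) = 1.3333.

y = 12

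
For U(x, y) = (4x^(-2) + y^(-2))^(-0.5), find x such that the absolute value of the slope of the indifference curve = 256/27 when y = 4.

x = 3

For CES with ρ = -2, MRS = (4/1)·(y/x)^3.
Setting (4/1)·(4/x)^3 = 256/27 gives (4/x)^3 = 64/27, so 4/x = 4/3 and x = 3.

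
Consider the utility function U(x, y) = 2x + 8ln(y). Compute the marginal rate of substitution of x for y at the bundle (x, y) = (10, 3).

MRS = 0.75

MU_x = 2, MU_y = 8/y.
MRS = 2 ÷ (8/y).
At (10, 3): MRS = 0.75.
So at (10, 3) the consumer would give up 0.75 units of y for one more unit of x.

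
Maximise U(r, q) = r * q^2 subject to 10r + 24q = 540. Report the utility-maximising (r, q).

MU_r = q^2 and MU_q = 2·r·q.
MRS = MU_r/MU_q = (1/2)·q/r.
Tangency: set MRS = p_r/p_q = 10/24 = 5/12.
So (1/2)·q/r = 5/12, i.e. q = (5/6)·r.
Substitute into the budget 10·r + 24·q = 540: 30·r = 540, so r* = 18.
Then q* = (5/6)·18 = 15.

r* = 18, q* = 15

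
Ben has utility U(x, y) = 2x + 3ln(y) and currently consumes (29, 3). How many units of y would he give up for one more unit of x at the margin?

MRS = 2

MU_x = 2, MU_y = 3/y.
MRS = 2 ÷ (3/y).
At (29, 3): MRS = 2.
So at (29, 3) the consumer would give up 2 units of y for one more unit of x.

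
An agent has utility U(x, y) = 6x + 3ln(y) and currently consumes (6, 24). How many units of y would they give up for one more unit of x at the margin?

MU_x = 6, MU_y = 3/y.
MRS = 6 ÷ (3/y).
At (6, 24): MRS = 48.
That is, one extra unit of x is worth 48 units of y at the margin.

MRS = 48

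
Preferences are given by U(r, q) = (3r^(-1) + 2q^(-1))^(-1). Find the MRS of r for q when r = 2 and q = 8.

MRS = 24

For CES with ρ = -1, MRS = (3/2)·(q/r)^2.
At (2, 8): MRS = 24.
So at (2, 8) the consumer would give up 24 units of q for one more unit of r.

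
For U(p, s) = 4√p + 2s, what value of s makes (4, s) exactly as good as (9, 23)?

U(9, 23) = 58.
Set U(4, s) = 58 and solve.
With p = 4: √4 = 2, so 2s = 58 − 4·2 = 50 and s = 25.
Check: U(4, 25) = 58.

s = 25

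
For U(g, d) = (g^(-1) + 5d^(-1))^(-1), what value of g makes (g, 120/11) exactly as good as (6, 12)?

g = 8

U depends on (g, d) only through S = g^(-1) + 5d^(-1), so equal utility means equal S. At (6, 12): S = 7/12.
With d = 120/11: 5·(120/11)^(-1) = 11/24, so g^(-1) = 7/12 − 11/24 = 0.125.
Hence g = 1/0.125 = 8.
Check: U(8, 120/11) = 1.7143.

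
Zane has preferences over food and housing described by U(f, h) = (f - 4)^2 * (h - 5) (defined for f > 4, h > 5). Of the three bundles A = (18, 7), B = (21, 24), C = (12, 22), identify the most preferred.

Bundle B

Evaluate utility at each bundle:
U(A) = 392.
U(B) = 5491.
U(C) = 1088.
Highest utility is B, so B ≻ C ≻ A.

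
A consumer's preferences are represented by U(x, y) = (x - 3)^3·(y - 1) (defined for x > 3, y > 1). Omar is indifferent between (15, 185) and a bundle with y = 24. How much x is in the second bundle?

U(15, 185) = 317952.
Set U(x, 24) = 317952 and solve.
With y = 24: (24 − 1) = 23, so (x − 3)^3 = 317952/23 = 13824.
Taking the cube root (with x > 3): x − 3 = 24, so x = 27.
Check: U(27, 24) = 317952.

x = 27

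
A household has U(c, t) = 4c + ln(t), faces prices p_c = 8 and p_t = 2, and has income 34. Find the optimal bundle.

c* = 4, t* = 1

MU_c = 4, MU_t = 1/t.
MRS = 4 ÷ (1/t).
Tangency: set MRS = p_c/p_t = 8/2 = 4.
MRS depends only on t: 4·t = 4 ⇒ t* = 4/4 = 1.
From the budget, 8·c = 34 − 2·1 = 32, so c* = 4.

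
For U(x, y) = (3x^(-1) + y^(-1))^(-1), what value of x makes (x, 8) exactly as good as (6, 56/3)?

x = 7

U depends on (x, y) only through S = 3x^(-1) + y^(-1), so equal utility means equal S. At (6, 56/3): S = 31/56.
With y = 8: 8^(-1) = 0.125, so 3x^(-1) = 31/56 − 0.125 = 3/7, i.e. x^(-1) = 1/7.
Hence x = 1/(1/7) = 7.
Check: U(7, 8) = 1.8065.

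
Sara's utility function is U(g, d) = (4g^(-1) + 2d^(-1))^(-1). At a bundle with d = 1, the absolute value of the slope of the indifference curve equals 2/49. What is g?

g = 7

For CES with ρ = -1, MRS = (4/2)·(d/g)^2.
Setting (4/2)·(1/g)^2 = 2/49 gives (1/g)^2 = 1/49, so 1/g = 1/7 and g = 7.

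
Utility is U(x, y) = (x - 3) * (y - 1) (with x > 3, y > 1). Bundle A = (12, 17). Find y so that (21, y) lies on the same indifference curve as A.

U(12, 17) = 144.
Set U(21, y) = 144 and solve.
With x = 21: (21 − 3) = 18, so (y − 1) = 144/18 = 8.
So y = 1 + 8 = 9.
Check: U(21, 9) = 144.

y = 9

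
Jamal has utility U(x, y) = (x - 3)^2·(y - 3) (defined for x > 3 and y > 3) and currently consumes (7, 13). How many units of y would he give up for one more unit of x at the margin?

MRS = 5

MU_x = 2·(x−3)·(y−3), MU_y = (x−3)^2.
MRS = (2/1)·(y−3)/(x−3).
At (7, 13): MRS = 5.
So at (7, 13) the consumer would give up 5 units of y for one more unit of x.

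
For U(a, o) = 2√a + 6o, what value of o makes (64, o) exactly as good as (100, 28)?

U(100, 28) = 188.
Set U(64, o) = 188 and solve.
With a = 64: √64 = 8, so 6o = 188 − 2·8 = 172 and o = 86/3.
Check: U(64, 86/3) = 188.

o = 86/3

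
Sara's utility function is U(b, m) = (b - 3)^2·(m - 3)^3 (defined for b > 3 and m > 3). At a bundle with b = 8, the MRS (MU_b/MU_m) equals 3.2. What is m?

m = 27

MU_b = 2·(b−3)·(m−3)^3, MU_m = 3·(b−3)^2·(m−3)^2.
MRS = (2/3)·(m−3)/(b−3).
Substitute b = 8: MRS = (m − 3)/7.5. Setting this equal to 3.2 gives m − 3 = 3.2·7.5 = 24, so m = 27.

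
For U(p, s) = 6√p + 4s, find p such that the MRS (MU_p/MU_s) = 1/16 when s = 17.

p = 144

MU_p = 6/(2√p), MU_s = 4.
MRS = 6/(2√p) ÷ 4.
MRS depends only on p: 0.75/√p = 1/16 ⇒ √p = 0.75/(1/16) = 12 ⇒ p = 144.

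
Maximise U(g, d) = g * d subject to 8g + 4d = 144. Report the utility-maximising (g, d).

g* = 9, d* = 18

MU_g = d and MU_d = g.
MRS = MU_g/MU_d = d/g.
Tangency: set MRS = p_g/p_d = 8/4 = 2.
So d/g = 2, i.e. d = 2·g.
Substitute into the budget 8·g + 4·d = 144: 16·g = 144, so g* = 9.
Then d* = 2·9 = 18.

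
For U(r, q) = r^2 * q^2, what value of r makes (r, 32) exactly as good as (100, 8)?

r = 25

U(100, 8) = 640000.
Set U(r, 32) = 640000 and solve.
With q = 32: 32^2 = 1024, so r^2 = 640000/1024 = 625; taking the square root, r = 25.
Check: U(25, 32) = 640000.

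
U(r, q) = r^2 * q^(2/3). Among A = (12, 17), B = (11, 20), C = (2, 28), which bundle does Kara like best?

Bundle A

Evaluate utility at each bundle:
U(A) = 952.054.
U(B) = 891.536.
U(C) = 36.883.
Highest utility is A, so A ≻ B ≻ C.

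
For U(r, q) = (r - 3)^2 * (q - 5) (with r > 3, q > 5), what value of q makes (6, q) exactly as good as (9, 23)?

q = 77

U(9, 23) = 648.
Set U(6, q) = 648 and solve.
With r = 6: (6 − 3)^2 = 9, so (q − 5) = 648/9 = 72.
So q = 5 + 72 = 77.
Check: U(6, 77) = 648.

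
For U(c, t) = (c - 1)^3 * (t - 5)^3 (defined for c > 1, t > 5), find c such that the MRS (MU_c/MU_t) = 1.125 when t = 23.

c = 17

MU_c = 3·(c−1)^2·(t−5)^3, MU_t = 3·(c−1)^3·(t−5)^2.
MRS = (t−5)/(c−1).
Substitute t = 23: MRS = 18/(c − 1). Setting this equal to 1.125 gives c − 1 = 18/1.125 = 16, so c = 17.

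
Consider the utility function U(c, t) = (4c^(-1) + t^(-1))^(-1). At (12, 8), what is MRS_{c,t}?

For CES with ρ = -1, MRS = (4/1)·(t/c)^2.
At (12, 8): MRS = 16/9.
That is, one extra unit of c is worth 16/9 units of t at the margin.

MRS = 16/9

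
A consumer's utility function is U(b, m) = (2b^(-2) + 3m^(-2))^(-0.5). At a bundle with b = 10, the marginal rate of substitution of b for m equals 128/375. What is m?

m = 8

For CES with ρ = -2, MRS = (2/3)·(m/b)^3.
Setting (2/3)·(m/10)^3 = 128/375 gives (m/10)^3 = 64/125, so m/10 = 0.8 and m = 8.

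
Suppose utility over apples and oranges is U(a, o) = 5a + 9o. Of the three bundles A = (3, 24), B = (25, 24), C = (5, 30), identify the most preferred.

Evaluate utility at each bundle:
U(A) = 231.
U(B) = 341.
U(C) = 295.
Highest utility is B, so B ≻ C ≻ A.

Bundle B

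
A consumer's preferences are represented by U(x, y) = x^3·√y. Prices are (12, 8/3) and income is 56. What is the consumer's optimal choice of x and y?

x* = 4, y* = 3

MU_x = 3·x^2·√y and MU_y = 0.5·x^3·y^(-0.5).
MRS = MU_x/MU_y = (6)·y/x.
Tangency: set MRS = p_x/p_y = 12/(8/3) = 4.5.
So (6)·y/x = 4.5, i.e. y = 0.75·x.
Substitute into the budget 12·x + (8/3)·y = 56: 14·x = 56, so x* = 4.
Then y* = 0.75·4 = 3.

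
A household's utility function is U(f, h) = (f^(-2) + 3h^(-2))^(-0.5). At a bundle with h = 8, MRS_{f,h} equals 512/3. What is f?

f = 1

For CES with ρ = -2, MRS = (1/3)·(h/f)^3.
Setting (1/3)·(8/f)^3 = 512/3 gives (8/f)^3 = 512, so 8/f = 8 and f = 1.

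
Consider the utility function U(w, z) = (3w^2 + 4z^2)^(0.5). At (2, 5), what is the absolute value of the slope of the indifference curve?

For CES with ρ = 2, MRS = (3/4)·(z/w)^(-1).
At (2, 5): MRS = 0.3.
The indifference curve has slope −0.3 at this bundle.

MRS = 0.3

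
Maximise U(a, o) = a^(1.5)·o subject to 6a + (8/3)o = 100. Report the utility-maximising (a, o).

a* = 10, o* = 15

MU_a = 1.5·√a·o and MU_o = a^(1.5).
MRS = MU_a/MU_o = (1.5)·o/a.
Tangency: set MRS = p_a/p_o = 6/(8/3) = 2.25.
So (1.5)·o/a = 2.25, i.e. o = 1.5·a.
Substitute into the budget 6·a + (8/3)·o = 100: 10·a = 100, so a* = 10.
Then o* = 1.5·10 = 15.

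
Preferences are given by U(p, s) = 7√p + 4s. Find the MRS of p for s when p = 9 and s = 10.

MRS = 7/24

MU_p = 7/(2√p), MU_s = 4.
MRS = 7/(2√p) ÷ 4.
At (9, 10): MRS = 7/24.
So at (9, 10) the consumer would give up 7/24 units of s for one more unit of p.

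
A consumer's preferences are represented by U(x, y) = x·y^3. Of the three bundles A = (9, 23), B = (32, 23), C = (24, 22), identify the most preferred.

Evaluate utility at each bundle:
U(A) = 109503.
U(B) = 389344.
U(C) = 255552.
Highest utility is B, so B ≻ C ≻ A.

Bundle B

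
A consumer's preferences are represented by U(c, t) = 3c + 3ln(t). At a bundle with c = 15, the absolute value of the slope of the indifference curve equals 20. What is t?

MU_c = 3, MU_t = 3/t.
MRS = 3 ÷ (3/t).
MRS depends only on t: t = 20 ⇒ t = 20.

t = 20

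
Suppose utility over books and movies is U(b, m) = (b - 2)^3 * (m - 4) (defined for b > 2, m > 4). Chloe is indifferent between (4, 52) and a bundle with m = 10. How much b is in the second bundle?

b = 6

U(4, 52) = 384.
Set U(b, 10) = 384 and solve.
With m = 10: (10 − 4) = 6, so (b − 2)^3 = 384/6 = 64.
Taking the cube root (with b > 2): b − 2 = 4, so b = 6.
Check: U(6, 10) = 384.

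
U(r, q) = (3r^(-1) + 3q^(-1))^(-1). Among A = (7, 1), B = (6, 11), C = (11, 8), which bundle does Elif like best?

Evaluate utility at each bundle:
U(A) = 0.292.
U(B) = 1.294.
U(C) = 1.544.
Highest utility is C, so C ≻ B ≻ A.

Bundle C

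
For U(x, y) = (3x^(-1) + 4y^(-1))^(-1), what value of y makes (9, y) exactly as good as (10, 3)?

y = 40/13

U depends on (x, y) only through S = 3x^(-1) + 4y^(-1), so equal utility means equal S. At (10, 3): S = 49/30.
With x = 9: 3·9^(-1) = 1/3, so 4y^(-1) = 49/30 − 1/3 = 1.3, i.e. y^(-1) = 13/40.
Hence y = 1/(13/40) = 40/13.
Check: U(9, 40/13) = 0.6122.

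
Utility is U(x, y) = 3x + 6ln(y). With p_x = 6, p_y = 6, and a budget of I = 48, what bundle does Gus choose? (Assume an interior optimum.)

x* = 6, y* = 2

MU_x = 3, MU_y = 6/y.
MRS = 3 ÷ (6/y).
Tangency: set MRS = p_x/p_y = 6/6 = 1.
MRS depends only on y: 0.5·y = 1 ⇒ y* = 1/0.5 = 2.
From the budget, 6·x = 48 − 6·2 = 36, so x* = 6.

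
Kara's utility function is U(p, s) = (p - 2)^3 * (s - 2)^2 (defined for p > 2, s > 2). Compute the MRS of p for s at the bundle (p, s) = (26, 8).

MRS = 0.375

MU_p = 3·(p−2)^2·(s−2)^2, MU_s = 2·(p−2)^3·(s−2).
MRS = (3/2)·(s−2)/(p−2).
At (26, 8): MRS = 0.375.
That is, one extra unit of p is worth 0.375 units of s at the margin.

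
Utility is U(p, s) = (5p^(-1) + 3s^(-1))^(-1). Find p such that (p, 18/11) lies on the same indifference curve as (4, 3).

p = 12

U depends on (p, s) only through S = 5p^(-1) + 3s^(-1), so equal utility means equal S. At (4, 3): S = 2.25.
With s = 18/11: 3·(18/11)^(-1) = 11/6, so 5p^(-1) = 2.25 − 11/6 = 5/12, i.e. p^(-1) = 1/12.
Hence p = 1/(1/12) = 12.
Check: U(12, 18/11) = 0.4444.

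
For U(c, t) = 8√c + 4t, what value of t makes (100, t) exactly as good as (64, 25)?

t = 21

U(64, 25) = 164.
Set U(100, t) = 164 and solve.
With c = 100: √100 = 10, so 4t = 164 − 8·10 = 84 and t = 21.
Check: U(100, 21) = 164.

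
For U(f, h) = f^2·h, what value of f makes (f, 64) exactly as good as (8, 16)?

U(8, 16) = 1024.
Set U(f, 64) = 1024 and solve.
With h = 64: f^2 = 1024/64 = 16; taking the square root, f = 4.
Check: U(4, 64) = 1024.

f = 4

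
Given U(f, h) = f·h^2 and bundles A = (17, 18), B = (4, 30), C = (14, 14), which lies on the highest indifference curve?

Bundle A

Evaluate utility at each bundle:
U(A) = 5508.
U(B) = 3600.
U(C) = 2744.
Highest utility is A, so A ≻ B ≻ C.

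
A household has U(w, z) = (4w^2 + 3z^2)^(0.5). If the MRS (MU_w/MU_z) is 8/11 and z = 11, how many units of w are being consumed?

w = 6

For CES with ρ = 2, MRS = (4/3)·(z/w)^(-1).
Setting (4/3)·(11/w)^(-1) = 8/11 gives (11/w)^(-1) = 6/11, so 11/w = 11/6 and w = 6.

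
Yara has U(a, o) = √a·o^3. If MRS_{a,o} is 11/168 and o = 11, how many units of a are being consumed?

MU_a = 0.5·a^(-0.5)·o^3 and MU_o = 3·√a·o^2.
MRS = MU_a/MU_o = (1/6)·o/a.
Substitute o = 11: MRS = (11/6)/a. Setting (11/6)/a = 11/168 gives a = (11/6)/(11/168) = 28.

a = 28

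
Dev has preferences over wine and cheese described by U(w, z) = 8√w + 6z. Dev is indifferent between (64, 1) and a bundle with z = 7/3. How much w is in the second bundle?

w = 49

U(64, 1) = 70.
Set U(w, 7/3) = 70 and solve.
With z = 7/3: 8√w = 70 − 6·7/3 = 56, so √w = 7 and w = 49.
Check: U(49, 7/3) = 70.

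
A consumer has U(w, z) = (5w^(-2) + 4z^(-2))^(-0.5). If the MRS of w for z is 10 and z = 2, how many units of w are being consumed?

For CES with ρ = -2, MRS = (5/4)·(z/w)^3.
Setting (5/4)·(2/w)^3 = 10 gives (2/w)^3 = 8, so 2/w = 2 and w = 1.

w = 1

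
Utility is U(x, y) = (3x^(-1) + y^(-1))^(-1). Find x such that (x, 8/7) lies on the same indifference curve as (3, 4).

x = 8

U depends on (x, y) only through S = 3x^(-1) + y^(-1), so equal utility means equal S. At (3, 4): S = 1.25.
With y = 8/7: (8/7)^(-1) = 0.875, so 3x^(-1) = 1.25 − 0.875 = 0.375, i.e. x^(-1) = 0.125.
Hence x = 1/0.125 = 8.
Check: U(8, 8/7) = 0.8.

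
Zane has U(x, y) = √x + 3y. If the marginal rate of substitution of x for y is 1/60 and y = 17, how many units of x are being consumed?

x = 100

MU_x = 1/(2√x), MU_y = 3.
MRS = 1/(2√x) ÷ 3.
MRS depends only on x: (1/6)/√x = 1/60 ⇒ √x = (1/6)/(1/60) = 10 ⇒ x = 100.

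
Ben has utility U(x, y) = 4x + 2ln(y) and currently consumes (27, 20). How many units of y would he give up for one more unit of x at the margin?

MU_x = 4, MU_y = 2/y.
MRS = 4 ÷ (2/y).
At (27, 20): MRS = 40.
So at (27, 20) the consumer would give up 40 units of y for one more unit of x.

MRS = 40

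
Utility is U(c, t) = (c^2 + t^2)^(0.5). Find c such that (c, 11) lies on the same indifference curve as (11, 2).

c = 2

U depends on (c, t) only through S = c^2 + t^2, so equal utility means equal S. At (11, 2): S = 125.
With t = 11: 11^2 = 121, so c^2 = 125 − 121 = 4.
Hence c = √4 = 2.
Check: U(2, 11) = 11.1803.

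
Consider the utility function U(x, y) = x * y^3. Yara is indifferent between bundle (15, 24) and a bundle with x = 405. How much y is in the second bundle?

U(15, 24) = 207360.
Set U(405, y) = 207360 and solve.
With x = 405: y^3 = 207360/405 = 512; taking the cube root, y = 8.
Check: U(405, 8) = 207360.

y = 8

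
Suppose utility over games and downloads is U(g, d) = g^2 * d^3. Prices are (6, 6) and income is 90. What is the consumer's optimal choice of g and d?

MU_g = 2·g·d^3 and MU_d = 3·g^2·d^2.
MRS = MU_g/MU_d = (2/3)·d/g.
Tangency: set MRS = p_g/p_d = 6/6 = 1.
So (2/3)·d/g = 1, i.e. d = 1.5·g.
Substitute into the budget 6·g + 6·d = 90: 15·g = 90, so g* = 6.
Then d* = 1.5·6 = 9.

g* = 6, d* = 9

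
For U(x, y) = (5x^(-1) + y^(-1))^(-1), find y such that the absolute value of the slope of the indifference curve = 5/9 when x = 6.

y = 2

For CES with ρ = -1, MRS = (5/1)·(y/x)^2.
Setting (5/1)·(y/6)^2 = 5/9 gives (y/6)^2 = 1/9, so y/6 = 1/3 and y = 2.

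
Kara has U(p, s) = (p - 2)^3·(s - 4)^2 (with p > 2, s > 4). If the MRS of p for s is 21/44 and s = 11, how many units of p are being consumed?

p = 24

MU_p = 3·(p−2)^2·(s−4)^2, MU_s = 2·(p−2)^3·(s−4).
MRS = (3/2)·(s−4)/(p−2).
Substitute s = 11: MRS = 10.5/(p − 2). Setting this equal to 21/44 gives p − 2 = 10.5/(21/44) = 22, so p = 24.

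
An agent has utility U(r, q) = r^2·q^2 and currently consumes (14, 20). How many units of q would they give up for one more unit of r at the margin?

MU_r = 2·r·q^2 and MU_q = 2·r^2·q.
MRS = MU_r/MU_q = q/r.
At (14, 20): MRS = 10/7.
That is, one extra unit of r is worth 10/7 units of q at the margin.

MRS = 10/7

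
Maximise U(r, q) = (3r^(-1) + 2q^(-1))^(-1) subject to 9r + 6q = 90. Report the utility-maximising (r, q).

r* = 6, q* = 6

For CES with ρ = -1, MRS = (3/2)·(q/r)^2.
Tangency: set MRS = p_r/p_q = 9/6 = 1.5.
So (q/r)^2 = 1; taking the square root, q/r = 1, i.e. q = r.
Substitute into the budget 9·r + 6·q = 90: 15·r = 90, so r* = 6 and q* = 6.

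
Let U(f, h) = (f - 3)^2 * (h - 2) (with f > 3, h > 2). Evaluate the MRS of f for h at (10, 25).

MU_f = 2·(f−3)·(h−2), MU_h = (f−3)^2.
MRS = (2/1)·(h−2)/(f−3).
At (10, 25): MRS = 46/7.
That is, one extra unit of f is worth 46/7 units of h at the margin.

MRS = 46/7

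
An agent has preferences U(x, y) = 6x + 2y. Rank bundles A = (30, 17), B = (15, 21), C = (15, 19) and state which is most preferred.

Evaluate utility at each bundle:
U(A) = 214.
U(B) = 132.
U(C) = 128.
Highest utility is A, so A ≻ B ≻ C.

Bundle A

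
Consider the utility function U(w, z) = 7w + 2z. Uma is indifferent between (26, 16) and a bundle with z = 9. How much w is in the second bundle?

w = 28

U(26, 16) = 214.
Set U(w, 9) = 214 and solve.
7w + 2·9 = 214 ⇒ 7w = 196 ⇒ w = 28.
Check: U(28, 9) = 214.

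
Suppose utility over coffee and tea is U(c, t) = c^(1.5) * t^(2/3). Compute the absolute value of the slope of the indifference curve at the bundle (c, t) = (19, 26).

MRS = 117/38

MU_c = 1.5·√c·t^(2/3) and MU_t = 2/3·c^(1.5)·t^(-1/3).
MRS = MU_c/MU_t = (2.25)·t/c.
At (19, 26): MRS = 117/38.
The indifference curve has slope −117/38 at this bundle.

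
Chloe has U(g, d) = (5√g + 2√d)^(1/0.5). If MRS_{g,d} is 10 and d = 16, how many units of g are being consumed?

For CES with ρ = 0.5, MRS = (5/2)·√(d/g).
Setting (5/2)·√(16/g) = 10 gives √(16/g) = 4, so 16/g = 16 and g = 1.

g = 1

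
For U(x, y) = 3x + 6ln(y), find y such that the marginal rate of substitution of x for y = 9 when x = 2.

y = 18

MU_x = 3, MU_y = 6/y.
MRS = 3 ÷ (6/y).
MRS depends only on y: 0.5·y = 9 ⇒ y = 9/0.5 = 18.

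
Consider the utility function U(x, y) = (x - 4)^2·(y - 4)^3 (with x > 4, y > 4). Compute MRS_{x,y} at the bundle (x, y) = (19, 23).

MU_x = 2·(x−4)·(y−4)^3, MU_y = 3·(x−4)^2·(y−4)^2.
MRS = (2/3)·(y−4)/(x−4).
At (19, 23): MRS = 38/45.
So at (19, 23) the consumer would give up 38/45 units of y for one more unit of x.

MRS = 38/45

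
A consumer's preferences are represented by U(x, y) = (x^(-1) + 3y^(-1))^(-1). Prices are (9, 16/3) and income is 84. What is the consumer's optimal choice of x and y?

For CES with ρ = -1, MRS = (1/3)·(y/x)^2.
Tangency: set MRS = p_x/p_y = 9/(16/3) = 27/16.
So (y/x)^2 = 81/16; taking the square root, y/x = 2.25, i.e. y = 2.25·x.
Substitute into the budget 9·x + (16/3)·y = 84: 21·x = 84, so x* = 4 and y* = 2.25·4 = 9.

x* = 4, y* = 9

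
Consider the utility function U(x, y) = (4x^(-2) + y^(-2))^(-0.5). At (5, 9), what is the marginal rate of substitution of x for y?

MRS = 2916/125

For CES with ρ = -2, MRS = (4/1)·(y/x)^3.
At (5, 9): MRS = 2916/125.
So at (5, 9) the consumer would give up 2916/125 units of y for one more unit of x.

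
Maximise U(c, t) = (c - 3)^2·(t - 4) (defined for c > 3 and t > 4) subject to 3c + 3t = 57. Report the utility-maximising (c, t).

c* = 11, t* = 8

MU_c = 2·(c−3)·(t−4), MU_t = (c−3)^2.
MRS = (2/1)·(t−4)/(c−3).
Tangency: set MRS = p_c/p_t = 3/3 = 1.
So (2/1)·(t − 4)/(c − 3) = 1, i.e. (t − 4) = 0.5·(c − 3).
Rewrite the budget in excess-of-subsistence terms: 3·(c − 3) + 3·(t − 4) = 57 − 3·3 − 3·4 = 36.
Substituting, 4.5·(c − 3) = 36, so c − 3 = 8 and c* = 11.
Then t − 4 = 0.5·8 = 4, so t* = 8.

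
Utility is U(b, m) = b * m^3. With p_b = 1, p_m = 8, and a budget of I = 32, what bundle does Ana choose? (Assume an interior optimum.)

MU_b = m^3 and MU_m = 3·b·m^2.
MRS = MU_b/MU_m = (1/3)·m/b.
Tangency: set MRS = p_b/p_m = 1/8 = 0.125.
So (1/3)·m/b = 0.125, i.e. m = 0.375·b.
Substitute into the budget 1·b + 8·m = 32: 4·b = 32, so b* = 8.
Then m* = 0.375·8 = 3.

b* = 8, m* = 3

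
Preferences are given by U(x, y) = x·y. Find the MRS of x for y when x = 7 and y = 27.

MU_x = y and MU_y = x.
MRS = MU_x/MU_y = y/x.
At (7, 27): MRS = 27/7.
So at (7, 27) the consumer would give up 27/7 units of y for one more unit of x.

MRS = 27/7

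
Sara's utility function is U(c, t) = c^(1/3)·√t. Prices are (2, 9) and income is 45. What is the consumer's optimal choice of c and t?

MU_c = 1/3·c^(-2/3)·√t and MU_t = 0.5·c^(1/3)·t^(-0.5).
MRS = MU_c/MU_t = (2/3)·t/c.
Tangency: set MRS = p_c/p_t = 2/9.
So (2/3)·t/c = 2/9, i.e. t = (1/3)·c.
Substitute into the budget 2·c + 9·t = 45: 5·c = 45, so c* = 9.
Then t* = (1/3)·9 = 3.

c* = 9, t* = 3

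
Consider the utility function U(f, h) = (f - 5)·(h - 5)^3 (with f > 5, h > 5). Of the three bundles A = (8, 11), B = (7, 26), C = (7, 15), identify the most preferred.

Evaluate utility at each bundle:
U(A) = 648.
U(B) = 18522.
U(C) = 2000.
Highest utility is B, so B ≻ C ≻ A.

Bundle B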